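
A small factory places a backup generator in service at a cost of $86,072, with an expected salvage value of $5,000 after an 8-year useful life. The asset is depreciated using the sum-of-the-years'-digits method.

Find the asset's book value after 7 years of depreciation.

Depreciable base = $86,072 − $5,000 = $81,072.
Sum of the years' digits = 8+7+6+5+4+3+2+1 = 36.
Year 1: $81,072 × 8/36 = $18,016. Book value $68,056.
Year 2: $81,072 × 7/36 = $15,764. Book value $52,292.
Year 3: $81,072 × 6/36 = $13,512. Book value $38,780.
Year 4: $81,072 × 5/36 = $11,260. Book value $27,520.
Year 5: $81,072 × 4/36 = $9,008. Book value $18,512.
Year 6: $81,072 × 3/36 = $6,756. Book value $11,756.
Year 7: $81,072 × 2/36 = $4,504. Book value $7,252.

$7,252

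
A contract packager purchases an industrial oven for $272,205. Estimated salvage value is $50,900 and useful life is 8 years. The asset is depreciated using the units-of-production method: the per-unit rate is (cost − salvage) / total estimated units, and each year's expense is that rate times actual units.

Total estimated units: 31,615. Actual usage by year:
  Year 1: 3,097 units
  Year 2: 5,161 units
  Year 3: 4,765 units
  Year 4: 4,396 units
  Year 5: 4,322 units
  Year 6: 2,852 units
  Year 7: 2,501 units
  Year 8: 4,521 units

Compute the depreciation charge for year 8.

Depreciable base = $272,205 − $50,900 = $221,305.
Rate = $221,305 / 31,615 units = $7 per unit.
Year 1: 3,097 × $7 = $21,679. Book value $250,526.
Year 2: 5,161 × $7 = $36,127. Book value $214,399.
Year 3: 4,765 × $7 = $33,355. Book value $181,044.
Year 4: 4,396 × $7 = $30,772. Book value $150,272.
Year 5: 4,322 × $7 = $30,254. Book value $120,018.
Year 6: 2,852 × $7 = $19,964. Book value $100,054.
Year 7: 2,501 × $7 = $17,507. Book value $82,547.
Year 8: 4,521 × $7 = $31,647. Book value $50,900.

$31,647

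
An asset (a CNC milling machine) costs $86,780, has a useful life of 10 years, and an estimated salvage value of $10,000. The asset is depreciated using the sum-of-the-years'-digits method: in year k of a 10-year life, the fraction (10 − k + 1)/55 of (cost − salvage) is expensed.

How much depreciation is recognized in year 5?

Depreciable base = $86,780 − $10,000 = $76,780.
Sum of the years' digits = 10+9+8+7+6+5+4+3+2+1 = 55.
Year 1: $76,780 × 10/55 = $13,960. Book value $72,820.
Year 2: $76,780 × 9/55 = $12,564. Book value $60,256.
Year 3: $76,780 × 8/55 = $11,168. Book value $49,088.
Year 4: $76,780 × 7/55 = $9,772. Book value $39,316.
Year 5: $76,780 × 6/55 = $8,376. Book value $30,940.

$8,376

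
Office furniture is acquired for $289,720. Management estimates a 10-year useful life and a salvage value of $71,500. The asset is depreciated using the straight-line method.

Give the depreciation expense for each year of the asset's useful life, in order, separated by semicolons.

Depreciable base = $289,720 − $71,500 = $218,220.
Annual expense = $218,220 / 10 = $21,822.
End of year 1: book value $267,898.
End of year 2: book value $246,076.
End of year 3: book value $224,254.
End of year 4: book value $202,432.
End of year 5: book value $180,610.
End of year 6: book value $158,788.
End of year 7: book value $136,966.
End of year 8: book value $115,144.
End of year 9: book value $93,322.
End of year 10: book value $71,500.

$21,822; $21,822; $21,822; $21,822; $21,822; $21,822; $21,822; $21,822; $21,822; $21,822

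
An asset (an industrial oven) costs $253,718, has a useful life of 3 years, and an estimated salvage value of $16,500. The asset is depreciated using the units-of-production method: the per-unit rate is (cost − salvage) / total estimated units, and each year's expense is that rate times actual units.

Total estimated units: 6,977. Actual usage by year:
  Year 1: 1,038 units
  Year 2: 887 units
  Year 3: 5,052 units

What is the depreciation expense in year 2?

Depreciable base = $253,718 − $16,500 = $237,218.
Rate = $237,218 / 6,977 units = $34 per unit.
Year 1: 1,038 × $34 = $35,292. Book value $218,426.
Year 2: 887 × $34 = $30,158. Book value $188,268.

$30,158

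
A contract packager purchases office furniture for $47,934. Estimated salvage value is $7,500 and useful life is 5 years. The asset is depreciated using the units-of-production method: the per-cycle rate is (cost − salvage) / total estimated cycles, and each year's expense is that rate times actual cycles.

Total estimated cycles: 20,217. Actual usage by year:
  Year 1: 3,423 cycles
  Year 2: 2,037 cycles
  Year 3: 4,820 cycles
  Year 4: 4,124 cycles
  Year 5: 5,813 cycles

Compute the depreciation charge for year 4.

Depreciable base = $47,934 − $7,500 = $40,434.
Rate = $40,434 / 20,217 cycles = $2 per cycle.
Year 1: 3,423 × $2 = $6,846. Book value $41,088.
Year 2: 2,037 × $2 = $4,074. Book value $37,014.
Year 3: 4,820 × $2 = $9,640. Book value $27,374.
Year 4: 4,124 × $2 = $8,248. Book value $19,126.

$8,248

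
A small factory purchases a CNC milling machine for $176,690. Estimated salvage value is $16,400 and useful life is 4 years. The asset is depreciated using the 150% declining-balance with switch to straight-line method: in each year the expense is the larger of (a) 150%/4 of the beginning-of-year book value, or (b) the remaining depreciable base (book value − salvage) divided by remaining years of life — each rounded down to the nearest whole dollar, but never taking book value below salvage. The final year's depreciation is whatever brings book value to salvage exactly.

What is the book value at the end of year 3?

Depreciable base = $176,690 − $16,400 = $160,290.
Year 1: DB = ⌊$176,690 × 150%/4⌋ = $66,258; SL = ⌊$160,290/4⌋ = $40,072 → take DB $66,258. Book value $110,432.
Year 2: DB = ⌊$110,432 × 150%/4⌋ = $41,412; SL = ⌊$94,032/3⌋ = $31,344 → take DB $41,412. Book value $69,020.
Year 3: DB = ⌊$69,020 × 150%/4⌋ = $25,882; SL = ⌊$52,620/2⌋ = $26,310 → take SL $26,310. Book value $42,710.

$42,710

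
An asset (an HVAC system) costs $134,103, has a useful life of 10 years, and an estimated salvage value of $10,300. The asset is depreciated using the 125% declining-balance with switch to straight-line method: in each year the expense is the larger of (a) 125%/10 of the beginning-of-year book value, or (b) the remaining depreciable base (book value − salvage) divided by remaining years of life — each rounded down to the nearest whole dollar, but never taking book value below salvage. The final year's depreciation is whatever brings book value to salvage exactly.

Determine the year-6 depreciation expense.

$11,363

Depreciable base = $134,103 − $10,300 = $123,803.
Year 1: DB = ⌊$134,103 × 125%/10⌋ = $16,762; SL = ⌊$123,803/10⌋ = $12,380 → take DB $16,762. Book value $117,341.
Year 2: DB = ⌊$117,341 × 125%/10⌋ = $14,667; SL = ⌊$107,041/9⌋ = $11,893 → take DB $14,667. Book value $102,674.
Year 3: DB = ⌊$102,674 × 125%/10⌋ = $12,834; SL = ⌊$92,374/8⌋ = $11,546 → take DB $12,834. Book value $89,840.
Year 4: DB = ⌊$89,840 × 125%/10⌋ = $11,230; SL = ⌊$79,540/7⌋ = $11,362 → take SL $11,362. Book value $78,478.
Year 5: DB = ⌊$78,478 × 125%/10⌋ = $9,809; SL = ⌊$68,178/6⌋ = $11,363 → take SL $11,363. Book value $67,115.
Year 6: DB = ⌊$67,115 × 125%/10⌋ = $8,389; SL = ⌊$56,815/5⌋ = $11,363 → take SL $11,363. Book value $55,752.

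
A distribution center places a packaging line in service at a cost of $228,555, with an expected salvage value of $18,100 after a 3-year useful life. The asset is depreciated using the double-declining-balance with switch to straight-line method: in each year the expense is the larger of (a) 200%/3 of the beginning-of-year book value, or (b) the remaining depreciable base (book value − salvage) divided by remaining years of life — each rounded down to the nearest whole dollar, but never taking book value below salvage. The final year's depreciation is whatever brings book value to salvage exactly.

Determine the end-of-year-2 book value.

Depreciable base = $228,555 − $18,100 = $210,455.
Year 1: DB = ⌊$228,555 × 200%/3⌋ = $152,370; SL = ⌊$210,455/3⌋ = $70,151 → take DB $152,370. Book value $76,185.
Year 2: DB = ⌊$76,185 × 200%/3⌋ = $50,790; SL = ⌊$58,085/2⌋ = $29,042 → take DB $50,790. Book value $25,395.

$25,395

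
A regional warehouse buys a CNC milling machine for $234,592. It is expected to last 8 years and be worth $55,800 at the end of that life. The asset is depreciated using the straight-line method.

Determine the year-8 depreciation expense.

$22,349

Depreciable base = $234,592 − $55,800 = $178,792.
Annual expense = $178,792 / 8 = $22,349.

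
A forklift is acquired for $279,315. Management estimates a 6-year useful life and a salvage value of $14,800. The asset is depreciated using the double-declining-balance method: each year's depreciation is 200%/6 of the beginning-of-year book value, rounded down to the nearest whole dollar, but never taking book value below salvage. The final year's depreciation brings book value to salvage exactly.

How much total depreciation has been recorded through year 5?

Depreciable base = $279,315 − $14,800 = $264,515.
Year 1: ⌊$279,315 × 200%/6⌋ = $93,105. Book value $186,210.
Year 2: ⌊$186,210 × 200%/6⌋ = $62,070. Book value $124,140.
Year 3: ⌊$124,140 × 200%/6⌋ = $41,380. Book value $82,760.
Year 4: ⌊$82,760 × 200%/6⌋ = $27,586. Book value $55,174.
Year 5: ⌊$55,174 × 200%/6⌋ = $18,391. Book value $36,783.
Accumulated through year 5 = $279,315 − $36,783 = $242,532.

$242,532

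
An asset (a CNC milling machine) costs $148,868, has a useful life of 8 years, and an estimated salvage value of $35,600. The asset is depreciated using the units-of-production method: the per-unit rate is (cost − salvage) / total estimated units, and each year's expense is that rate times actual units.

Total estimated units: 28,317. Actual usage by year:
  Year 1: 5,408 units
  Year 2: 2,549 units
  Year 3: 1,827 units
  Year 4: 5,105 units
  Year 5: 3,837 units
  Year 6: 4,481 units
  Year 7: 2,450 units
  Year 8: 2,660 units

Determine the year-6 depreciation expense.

Depreciable base = $148,868 − $35,600 = $113,268.
Rate = $113,268 / 28,317 units = $4 per unit.
Year 1: 5,408 × $4 = $21,632. Book value $127,236.
Year 2: 2,549 × $4 = $10,196. Book value $117,040.
Year 3: 1,827 × $4 = $7,308. Book value $109,732.
Year 4: 5,105 × $4 = $20,420. Book value $89,312.
Year 5: 3,837 × $4 = $15,348. Book value $73,964.
Year 6: 4,481 × $4 = $17,924. Book value $56,040.

$17,924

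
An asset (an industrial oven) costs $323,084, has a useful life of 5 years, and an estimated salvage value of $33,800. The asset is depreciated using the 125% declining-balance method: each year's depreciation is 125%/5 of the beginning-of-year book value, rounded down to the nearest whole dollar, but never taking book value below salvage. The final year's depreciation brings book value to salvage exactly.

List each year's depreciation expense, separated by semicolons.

Depreciable base = $323,084 − $33,800 = $289,284.
Year 1: ⌊$323,084 × 125%/5⌋ = $80,771. Book value $242,313.
Year 2: ⌊$242,313 × 125%/5⌋ = $60,578. Book value $181,735.
Year 3: ⌊$181,735 × 125%/5⌋ = $45,433. Book value $136,302.
Year 4: ⌊$136,302 × 125%/5⌋ = $34,075. Book value $102,227.
Year 5 (final): $102,227 − $33,800 = $68,427. Book value $33,800.

$80,771; $60,578; $45,433; $34,075; $68,427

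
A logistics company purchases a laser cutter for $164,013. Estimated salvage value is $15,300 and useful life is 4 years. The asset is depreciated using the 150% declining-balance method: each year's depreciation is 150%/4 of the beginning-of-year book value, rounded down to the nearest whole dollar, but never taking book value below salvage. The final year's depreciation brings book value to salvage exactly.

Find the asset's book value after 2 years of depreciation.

Depreciable base = $164,013 − $15,300 = $148,713.
Year 1: ⌊$164,013 × 150%/4⌋ = $61,504. Book value $102,509.
Year 2: ⌊$102,509 × 150%/4⌋ = $38,440. Book value $64,069.

$64,069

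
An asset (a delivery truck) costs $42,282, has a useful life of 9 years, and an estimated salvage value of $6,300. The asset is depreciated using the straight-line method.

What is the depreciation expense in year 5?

Depreciable base = $42,282 − $6,300 = $35,982.
Annual expense = $35,982 / 9 = $3,998.

$3,998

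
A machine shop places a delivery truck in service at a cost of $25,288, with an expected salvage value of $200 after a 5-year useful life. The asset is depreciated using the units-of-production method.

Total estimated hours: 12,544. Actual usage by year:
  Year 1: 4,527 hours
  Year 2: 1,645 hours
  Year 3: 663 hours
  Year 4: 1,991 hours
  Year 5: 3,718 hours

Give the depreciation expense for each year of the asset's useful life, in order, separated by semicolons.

$9,054; $3,290; $1,326; $3,982; $7,436

Depreciable base = $25,288 − $200 = $25,088.
Rate = $25,088 / 12,544 hours = $2 per hour.
Year 1: 4,527 × $2 = $9,054. Book value $16,234.
Year 2: 1,645 × $2 = $3,290. Book value $12,944.
Year 3: 663 × $2 = $1,326. Book value $11,618.
Year 4: 1,991 × $2 = $3,982. Book value $7,636.
Year 5: 3,718 × $2 = $7,436. Book value $200.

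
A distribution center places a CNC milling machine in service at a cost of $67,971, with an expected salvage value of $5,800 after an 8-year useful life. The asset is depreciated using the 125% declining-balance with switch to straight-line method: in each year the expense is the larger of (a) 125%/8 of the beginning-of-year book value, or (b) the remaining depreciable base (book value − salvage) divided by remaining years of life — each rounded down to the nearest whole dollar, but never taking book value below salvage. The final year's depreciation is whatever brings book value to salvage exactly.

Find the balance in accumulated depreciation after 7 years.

Depreciable base = $67,971 − $5,800 = $62,171.
Year 1: DB = ⌊$67,971 × 125%/8⌋ = $10,620; SL = ⌊$62,171/8⌋ = $7,771 → take DB $10,620. Book value $57,351.
Year 2: DB = ⌊$57,351 × 125%/8⌋ = $8,961; SL = ⌊$51,551/7⌋ = $7,364 → take DB $8,961. Book value $48,390.
Year 3: DB = ⌊$48,390 × 125%/8⌋ = $7,560; SL = ⌊$42,590/6⌋ = $7,098 → take DB $7,560. Book value $40,830.
Year 4: DB = ⌊$40,830 × 125%/8⌋ = $6,379; SL = ⌊$35,030/5⌋ = $7,006 → take SL $7,006. Book value $33,824.
Year 5: DB = ⌊$33,824 × 125%/8⌋ = $5,285; SL = ⌊$28,024/4⌋ = $7,006 → take SL $7,006. Book value $26,818.
Year 6: DB = ⌊$26,818 × 125%/8⌋ = $4,190; SL = ⌊$21,018/3⌋ = $7,006 → take SL $7,006. Book value $19,812.
Year 7: DB = ⌊$19,812 × 125%/8⌋ = $3,095; SL = ⌊$14,012/2⌋ = $7,006 → take SL $7,006. Book value $12,806.
Accumulated through year 7 = $67,971 − $12,806 = $55,165.

$55,165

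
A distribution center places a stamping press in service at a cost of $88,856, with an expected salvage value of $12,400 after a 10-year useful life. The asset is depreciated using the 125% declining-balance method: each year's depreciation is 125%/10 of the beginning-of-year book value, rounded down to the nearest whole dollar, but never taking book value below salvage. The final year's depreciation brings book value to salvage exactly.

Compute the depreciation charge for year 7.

Depreciable base = $88,856 − $12,400 = $76,456.
Year 1: ⌊$88,856 × 125%/10⌋ = $11,107. Book value $77,749.
Year 2: ⌊$77,749 × 125%/10⌋ = $9,718. Book value $68,031.
Year 3: ⌊$68,031 × 125%/10⌋ = $8,503. Book value $59,528.
Year 4: ⌊$59,528 × 125%/10⌋ = $7,441. Book value $52,087.
Year 5: ⌊$52,087 × 125%/10⌋ = $6,510. Book value $45,577.
Year 6: ⌊$45,577 × 125%/10⌋ = $5,697. Book value $39,880.
Year 7: ⌊$39,880 × 125%/10⌋ = $4,985. Book value $34,895.

$4,985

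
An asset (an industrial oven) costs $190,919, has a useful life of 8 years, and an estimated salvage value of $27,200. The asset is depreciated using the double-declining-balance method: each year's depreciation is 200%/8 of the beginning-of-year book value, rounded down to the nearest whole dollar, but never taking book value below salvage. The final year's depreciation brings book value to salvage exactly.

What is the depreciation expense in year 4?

$20,136

Depreciable base = $190,919 − $27,200 = $163,719.
Year 1: ⌊$190,919 × 200%/8⌋ = $47,729. Book value $143,190.
Year 2: ⌊$143,190 × 200%/8⌋ = $35,797. Book value $107,393.
Year 3: ⌊$107,393 × 200%/8⌋ = $26,848. Book value $80,545.
Year 4: ⌊$80,545 × 200%/8⌋ = $20,136. Book value $60,409.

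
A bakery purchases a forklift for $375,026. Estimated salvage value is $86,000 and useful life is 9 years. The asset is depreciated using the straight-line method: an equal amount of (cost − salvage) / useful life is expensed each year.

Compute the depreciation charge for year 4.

$32,114

Depreciable base = $375,026 − $86,000 = $289,026.
Annual expense = $289,026 / 9 = $32,114.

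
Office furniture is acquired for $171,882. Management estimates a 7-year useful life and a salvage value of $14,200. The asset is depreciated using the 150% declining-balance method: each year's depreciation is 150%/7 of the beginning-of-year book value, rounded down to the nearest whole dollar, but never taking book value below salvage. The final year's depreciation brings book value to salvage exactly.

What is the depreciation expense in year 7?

Depreciable base = $171,882 − $14,200 = $157,682.
Year 1: ⌊$171,882 × 150%/7⌋ = $36,831. Book value $135,051.
Year 2: ⌊$135,051 × 150%/7⌋ = $28,939. Book value $106,112.
Year 3: ⌊$106,112 × 150%/7⌋ = $22,738. Book value $83,374.
Year 4: ⌊$83,374 × 150%/7⌋ = $17,865. Book value $65,509.
Year 5: ⌊$65,509 × 150%/7⌋ = $14,037. Book value $51,472.
Year 6: ⌊$51,472 × 150%/7⌋ = $11,029. Book value $40,443.
Year 7 (final): $40,443 − $14,200 = $26,243. Book value $14,200.

$26,243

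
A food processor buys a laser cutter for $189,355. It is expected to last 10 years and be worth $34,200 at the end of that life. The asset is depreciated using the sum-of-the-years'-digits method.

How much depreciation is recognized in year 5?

Depreciable base = $189,355 − $34,200 = $155,155.
Sum of the years' digits = 10+9+8+7+6+5+4+3+2+1 = 55.
Year 1: $155,155 × 10/55 = $28,210. Book value $161,145.
Year 2: $155,155 × 9/55 = $25,389. Book value $135,756.
Year 3: $155,155 × 8/55 = $22,568. Book value $113,188.
Year 4: $155,155 × 7/55 = $19,747. Book value $93,441.
Year 5: $155,155 × 6/55 = $16,926. Book value $76,515.

$16,926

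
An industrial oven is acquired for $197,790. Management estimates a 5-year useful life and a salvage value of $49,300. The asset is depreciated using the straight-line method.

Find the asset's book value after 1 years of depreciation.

$168,092

Depreciable base = $197,790 − $49,300 = $148,490.
Annual expense = $148,490 / 5 = $29,698.
End of year 1: book value $168,092.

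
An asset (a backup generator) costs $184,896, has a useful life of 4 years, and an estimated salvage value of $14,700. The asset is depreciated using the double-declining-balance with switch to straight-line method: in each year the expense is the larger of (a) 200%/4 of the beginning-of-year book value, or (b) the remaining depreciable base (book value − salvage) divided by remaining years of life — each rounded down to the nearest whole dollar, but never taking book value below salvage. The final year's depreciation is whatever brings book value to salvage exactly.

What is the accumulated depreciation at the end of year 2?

$138,672

Depreciable base = $184,896 − $14,700 = $170,196.
Year 1: DB = ⌊$184,896 × 200%/4⌋ = $92,448; SL = ⌊$170,196/4⌋ = $42,549 → take DB $92,448. Book value $92,448.
Year 2: DB = ⌊$92,448 × 200%/4⌋ = $46,224; SL = ⌊$77,748/3⌋ = $25,916 → take DB $46,224. Book value $46,224.
Accumulated through year 2 = $184,896 − $46,224 = $138,672.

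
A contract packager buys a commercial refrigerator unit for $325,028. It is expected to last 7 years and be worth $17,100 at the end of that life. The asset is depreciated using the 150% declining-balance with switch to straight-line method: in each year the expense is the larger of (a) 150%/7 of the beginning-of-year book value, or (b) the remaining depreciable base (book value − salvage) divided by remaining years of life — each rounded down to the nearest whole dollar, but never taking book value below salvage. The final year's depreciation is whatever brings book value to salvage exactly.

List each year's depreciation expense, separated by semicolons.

Depreciable base = $325,028 − $17,100 = $307,928.
Year 1: DB = ⌊$325,028 × 150%/7⌋ = $69,648; SL = ⌊$307,928/7⌋ = $43,989 → take DB $69,648. Book value $255,380.
Year 2: DB = ⌊$255,380 × 150%/7⌋ = $54,724; SL = ⌊$238,280/6⌋ = $39,713 → take DB $54,724. Book value $200,656.
Year 3: DB = ⌊$200,656 × 150%/7⌋ = $42,997; SL = ⌊$183,556/5⌋ = $36,711 → take DB $42,997. Book value $157,659.
Year 4: DB = ⌊$157,659 × 150%/7⌋ = $33,784; SL = ⌊$140,559/4⌋ = $35,139 → take SL $35,139. Book value $122,520.
Year 5: DB = ⌊$122,520 × 150%/7⌋ = $26,254; SL = ⌊$105,420/3⌋ = $35,140 → take SL $35,140. Book value $87,380.
Year 6: DB = ⌊$87,380 × 150%/7⌋ = $18,724; SL = ⌊$70,280/2⌋ = $35,140 → take SL $35,140. Book value $52,240.
Year 7 (final): $52,240 − $17,100 = $35,140. Book value $17,100.

$69,648; $54,724; $42,997; $35,139; $35,140; $35,140; $35,140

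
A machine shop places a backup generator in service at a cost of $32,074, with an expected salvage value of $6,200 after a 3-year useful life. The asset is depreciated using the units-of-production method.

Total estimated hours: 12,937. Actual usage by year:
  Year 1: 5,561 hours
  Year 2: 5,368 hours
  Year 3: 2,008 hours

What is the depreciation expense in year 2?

$10,736

Depreciable base = $32,074 − $6,200 = $25,874.
Rate = $25,874 / 12,937 hours = $2 per hour.
Year 1: 5,561 × $2 = $11,122. Book value $20,952.
Year 2: 5,368 × $2 = $10,736. Book value $10,216.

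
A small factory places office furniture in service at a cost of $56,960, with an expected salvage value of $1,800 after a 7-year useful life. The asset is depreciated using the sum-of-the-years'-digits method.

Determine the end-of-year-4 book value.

$13,620

Depreciable base = $56,960 − $1,800 = $55,160.
Sum of the years' digits = 7+6+5+4+3+2+1 = 28.
Year 1: $55,160 × 7/28 = $13,790. Book value $43,170.
Year 2: $55,160 × 6/28 = $11,820. Book value $31,350.
Year 3: $55,160 × 5/28 = $9,850. Book value $21,500.
Year 4: $55,160 × 4/28 = $7,880. Book value $13,620.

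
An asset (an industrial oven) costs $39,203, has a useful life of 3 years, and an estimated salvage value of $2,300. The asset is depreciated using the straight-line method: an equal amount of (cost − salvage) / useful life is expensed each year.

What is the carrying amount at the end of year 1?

Depreciable base = $39,203 − $2,300 = $36,903.
Annual expense = $36,903 / 3 = $12,301.
End of year 1: book value $26,902.

$26,902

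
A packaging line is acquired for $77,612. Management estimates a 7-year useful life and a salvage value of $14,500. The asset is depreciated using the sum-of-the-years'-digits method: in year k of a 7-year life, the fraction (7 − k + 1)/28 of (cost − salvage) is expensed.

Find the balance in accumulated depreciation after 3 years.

$40,572

Depreciable base = $77,612 − $14,500 = $63,112.
Sum of the years' digits = 7+6+5+4+3+2+1 = 28.
Year 1: $63,112 × 7/28 = $15,778. Book value $61,834.
Year 2: $63,112 × 6/28 = $13,524. Book value $48,310.
Year 3: $63,112 × 5/28 = $11,270. Book value $37,040.
Accumulated through year 3 = $77,612 − $37,040 = $40,572.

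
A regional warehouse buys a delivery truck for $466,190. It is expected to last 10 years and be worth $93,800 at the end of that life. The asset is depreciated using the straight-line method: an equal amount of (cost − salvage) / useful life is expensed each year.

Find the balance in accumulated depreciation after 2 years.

Depreciable base = $466,190 − $93,800 = $372,390.
Annual expense = $372,390 / 10 = $37,239.
End of year 1: book value $428,951.
End of year 2: book value $391,712.
Accumulated through year 2 = $466,190 − $391,712 = $74,478.

$74,478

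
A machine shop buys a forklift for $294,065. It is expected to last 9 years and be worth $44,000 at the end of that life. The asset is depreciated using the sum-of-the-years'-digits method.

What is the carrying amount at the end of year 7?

$60,671

Depreciable base = $294,065 − $44,000 = $250,065.
Sum of the years' digits = 9+8+7+6+5+4+3+2+1 = 45.
Year 1: $250,065 × 9/45 = $50,013. Book value $244,052.
Year 2: $250,065 × 8/45 = $44,456. Book value $199,596.
Year 3: $250,065 × 7/45 = $38,899. Book value $160,697.
Year 4: $250,065 × 6/45 = $33,342. Book value $127,355.
Year 5: $250,065 × 5/45 = $27,785. Book value $99,570.
Year 6: $250,065 × 4/45 = $22,228. Book value $77,342.
Year 7: $250,065 × 3/45 = $16,671. Book value $60,671.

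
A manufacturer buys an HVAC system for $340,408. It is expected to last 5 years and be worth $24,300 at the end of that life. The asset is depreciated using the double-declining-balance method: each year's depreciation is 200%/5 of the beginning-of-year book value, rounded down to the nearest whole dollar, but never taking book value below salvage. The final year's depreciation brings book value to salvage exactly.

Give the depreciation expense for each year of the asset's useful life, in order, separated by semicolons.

$136,163; $81,698; $49,018; $29,411; $19,818

Depreciable base = $340,408 − $24,300 = $316,108.
Year 1: ⌊$340,408 × 200%/5⌋ = $136,163. Book value $204,245.
Year 2: ⌊$204,245 × 200%/5⌋ = $81,698. Book value $122,547.
Year 3: ⌊$122,547 × 200%/5⌋ = $49,018. Book value $73,529.
Year 4: ⌊$73,529 × 200%/5⌋ = $29,411. Book value $44,118.
Year 5 (final): $44,118 − $24,300 = $19,818. Book value $24,300.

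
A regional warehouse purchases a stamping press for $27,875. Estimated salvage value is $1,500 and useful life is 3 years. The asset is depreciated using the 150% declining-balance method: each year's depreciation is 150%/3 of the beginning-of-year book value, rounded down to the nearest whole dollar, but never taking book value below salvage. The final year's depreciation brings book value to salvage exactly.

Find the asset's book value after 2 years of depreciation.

$6,969

Depreciable base = $27,875 − $1,500 = $26,375.
Year 1: ⌊$27,875 × 150%/3⌋ = $13,937. Book value $13,938.
Year 2: ⌊$13,938 × 150%/3⌋ = $6,969. Book value $6,969.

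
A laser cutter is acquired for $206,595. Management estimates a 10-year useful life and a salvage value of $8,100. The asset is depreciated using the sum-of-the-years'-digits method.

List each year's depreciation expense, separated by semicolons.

$36,090; $32,481; $28,872; $25,263; $21,654; $18,045; $14,436; $10,827; $7,218; $3,609

Depreciable base = $206,595 − $8,100 = $198,495.
Sum of the years' digits = 10+9+8+7+6+5+4+3+2+1 = 55.
Year 1: $198,495 × 10/55 = $36,090. Book value $170,505.
Year 2: $198,495 × 9/55 = $32,481. Book value $138,024.
Year 3: $198,495 × 8/55 = $28,872. Book value $109,152.
Year 4: $198,495 × 7/55 = $25,263. Book value $83,889.
Year 5: $198,495 × 6/55 = $21,654. Book value $62,235.
Year 6: $198,495 × 5/55 = $18,045. Book value $44,190.
Year 7: $198,495 × 4/55 = $14,436. Book value $29,754.
Year 8: $198,495 × 3/55 = $10,827. Book value $18,927.
Year 9: $198,495 × 2/55 = $7,218. Book value $11,709.
Year 10: $198,495 × 1/55 = $3,609. Book value $8,100.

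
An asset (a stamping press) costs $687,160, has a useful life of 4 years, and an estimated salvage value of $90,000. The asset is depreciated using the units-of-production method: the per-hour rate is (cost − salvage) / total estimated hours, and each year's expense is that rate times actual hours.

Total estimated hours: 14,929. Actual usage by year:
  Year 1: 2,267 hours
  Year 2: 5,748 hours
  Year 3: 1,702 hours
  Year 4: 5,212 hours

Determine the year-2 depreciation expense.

Depreciable base = $687,160 − $90,000 = $597,160.
Rate = $597,160 / 14,929 hours = $40 per hour.
Year 1: 2,267 × $40 = $90,680. Book value $596,480.
Year 2: 5,748 × $40 = $229,920. Book value $366,560.

$229,920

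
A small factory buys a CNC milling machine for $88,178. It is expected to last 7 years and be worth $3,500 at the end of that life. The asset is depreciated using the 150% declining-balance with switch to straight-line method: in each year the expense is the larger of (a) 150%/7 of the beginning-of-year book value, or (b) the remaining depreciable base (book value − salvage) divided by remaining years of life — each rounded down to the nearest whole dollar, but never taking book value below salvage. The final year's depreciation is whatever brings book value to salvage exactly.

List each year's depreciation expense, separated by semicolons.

$18,895; $14,846; $11,665; $9,818; $9,818; $9,818; $9,818

Depreciable base = $88,178 − $3,500 = $84,678.
Year 1: DB = ⌊$88,178 × 150%/7⌋ = $18,895; SL = ⌊$84,678/7⌋ = $12,096 → take DB $18,895. Book value $69,283.
Year 2: DB = ⌊$69,283 × 150%/7⌋ = $14,846; SL = ⌊$65,783/6⌋ = $10,963 → take DB $14,846. Book value $54,437.
Year 3: DB = ⌊$54,437 × 150%/7⌋ = $11,665; SL = ⌊$50,937/5⌋ = $10,187 → take DB $11,665. Book value $42,772.
Year 4: DB = ⌊$42,772 × 150%/7⌋ = $9,165; SL = ⌊$39,272/4⌋ = $9,818 → take SL $9,818. Book value $32,954.
Year 5: DB = ⌊$32,954 × 150%/7⌋ = $7,061; SL = ⌊$29,454/3⌋ = $9,818 → take SL $9,818. Book value $23,136.
Year 6: DB = ⌊$23,136 × 150%/7⌋ = $4,957; SL = ⌊$19,636/2⌋ = $9,818 → take SL $9,818. Book value $13,318.
Year 7 (final): $13,318 − $3,500 = $9,818. Book value $3,500.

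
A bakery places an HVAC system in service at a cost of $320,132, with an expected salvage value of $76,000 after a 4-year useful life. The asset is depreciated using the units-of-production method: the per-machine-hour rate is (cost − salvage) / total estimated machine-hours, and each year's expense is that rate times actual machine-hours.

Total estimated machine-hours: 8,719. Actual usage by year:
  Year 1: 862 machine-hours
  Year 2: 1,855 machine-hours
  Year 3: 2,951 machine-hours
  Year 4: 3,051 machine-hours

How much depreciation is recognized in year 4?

$85,428

Depreciable base = $320,132 − $76,000 = $244,132.
Rate = $244,132 / 8,719 machine-hours = $28 per machine-hour.
Year 1: 862 × $28 = $24,136. Book value $295,996.
Year 2: 1,855 × $28 = $51,940. Book value $244,056.
Year 3: 2,951 × $28 = $82,628. Book value $161,428.
Year 4: 3,051 × $28 = $85,428. Book value $76,000.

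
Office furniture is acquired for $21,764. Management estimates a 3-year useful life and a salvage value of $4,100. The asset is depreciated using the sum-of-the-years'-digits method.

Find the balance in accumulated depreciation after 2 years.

$14,720

Depreciable base = $21,764 − $4,100 = $17,664.
Sum of the years' digits = 3+2+1 = 6.
Year 1: $17,664 × 3/6 = $8,832. Book value $12,932.
Year 2: $17,664 × 2/6 = $5,888. Book value $7,044.
Accumulated through year 2 = $21,764 − $7,044 = $14,720.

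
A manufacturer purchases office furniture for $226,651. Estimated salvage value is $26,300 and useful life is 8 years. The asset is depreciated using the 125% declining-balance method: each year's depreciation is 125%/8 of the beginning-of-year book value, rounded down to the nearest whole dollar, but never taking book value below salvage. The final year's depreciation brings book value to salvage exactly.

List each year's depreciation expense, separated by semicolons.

Depreciable base = $226,651 − $26,300 = $200,351.
Year 1: ⌊$226,651 × 125%/8⌋ = $35,414. Book value $191,237.
Year 2: ⌊$191,237 × 125%/8⌋ = $29,880. Book value $161,357.
Year 3: ⌊$161,357 × 125%/8⌋ = $25,212. Book value $136,145.
Year 4: ⌊$136,145 × 125%/8⌋ = $21,272. Book value $114,873.
Year 5: ⌊$114,873 × 125%/8⌋ = $17,948. Book value $96,925.
Year 6: ⌊$96,925 × 125%/8⌋ = $15,144. Book value $81,781.
Year 7: ⌊$81,781 × 125%/8⌋ = $12,778. Book value $69,003.
Year 8 (final): $69,003 − $26,300 = $42,703. Book value $26,300.

$35,414; $29,880; $25,212; $21,272; $17,948; $15,144; $12,778; $42,703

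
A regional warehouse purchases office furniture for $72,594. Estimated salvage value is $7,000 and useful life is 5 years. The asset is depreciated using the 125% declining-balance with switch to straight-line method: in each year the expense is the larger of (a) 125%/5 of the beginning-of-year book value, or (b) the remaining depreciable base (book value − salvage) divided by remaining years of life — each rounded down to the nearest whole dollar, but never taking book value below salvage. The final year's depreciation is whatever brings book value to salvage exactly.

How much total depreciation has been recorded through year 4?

Depreciable base = $72,594 − $7,000 = $65,594.
Year 1: DB = ⌊$72,594 × 125%/5⌋ = $18,148; SL = ⌊$65,594/5⌋ = $13,118 → take DB $18,148. Book value $54,446.
Year 2: DB = ⌊$54,446 × 125%/5⌋ = $13,611; SL = ⌊$47,446/4⌋ = $11,861 → take DB $13,611. Book value $40,835.
Year 3: DB = ⌊$40,835 × 125%/5⌋ = $10,208; SL = ⌊$33,835/3⌋ = $11,278 → take SL $11,278. Book value $29,557.
Year 4: DB = ⌊$29,557 × 125%/5⌋ = $7,389; SL = ⌊$22,557/2⌋ = $11,278 → take SL $11,278. Book value $18,279.
Accumulated through year 4 = $72,594 − $18,279 = $54,315.

$54,315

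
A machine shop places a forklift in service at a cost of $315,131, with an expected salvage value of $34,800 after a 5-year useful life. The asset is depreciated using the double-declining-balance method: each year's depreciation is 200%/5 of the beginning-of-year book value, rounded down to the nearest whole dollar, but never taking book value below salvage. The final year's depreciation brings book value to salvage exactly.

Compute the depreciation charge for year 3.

Depreciable base = $315,131 − $34,800 = $280,331.
Year 1: ⌊$315,131 × 200%/5⌋ = $126,052. Book value $189,079.
Year 2: ⌊$189,079 × 200%/5⌋ = $75,631. Book value $113,448.
Year 3: ⌊$113,448 × 200%/5⌋ = $45,379. Book value $68,069.

$45,379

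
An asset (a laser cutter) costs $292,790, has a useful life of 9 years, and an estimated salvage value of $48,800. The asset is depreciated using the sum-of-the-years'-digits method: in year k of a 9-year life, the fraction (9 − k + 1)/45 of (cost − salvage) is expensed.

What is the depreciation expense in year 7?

Depreciable base = $292,790 − $48,800 = $243,990.
Sum of the years' digits = 9+8+7+6+5+4+3+2+1 = 45.
Year 1: $243,990 × 9/45 = $48,798. Book value $243,992.
Year 2: $243,990 × 8/45 = $43,376. Book value $200,616.
Year 3: $243,990 × 7/45 = $37,954. Book value $162,662.
Year 4: $243,990 × 6/45 = $32,532. Book value $130,130.
Year 5: $243,990 × 5/45 = $27,110. Book value $103,020.
Year 6: $243,990 × 4/45 = $21,688. Book value $81,332.
Year 7: $243,990 × 3/45 = $16,266. Book value $65,066.

$16,266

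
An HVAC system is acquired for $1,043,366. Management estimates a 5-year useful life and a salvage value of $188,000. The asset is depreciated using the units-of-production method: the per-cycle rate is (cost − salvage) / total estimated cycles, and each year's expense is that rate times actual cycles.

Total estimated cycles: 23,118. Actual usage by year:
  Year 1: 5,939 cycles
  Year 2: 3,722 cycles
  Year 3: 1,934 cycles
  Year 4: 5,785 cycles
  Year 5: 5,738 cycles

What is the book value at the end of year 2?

Depreciable base = $1,043,366 − $188,000 = $855,366.
Rate = $855,366 / 23,118 cycles = $37 per cycle.
Year 1: 5,939 × $37 = $219,743. Book value $823,623.
Year 2: 3,722 × $37 = $137,714. Book value $685,909.

$685,909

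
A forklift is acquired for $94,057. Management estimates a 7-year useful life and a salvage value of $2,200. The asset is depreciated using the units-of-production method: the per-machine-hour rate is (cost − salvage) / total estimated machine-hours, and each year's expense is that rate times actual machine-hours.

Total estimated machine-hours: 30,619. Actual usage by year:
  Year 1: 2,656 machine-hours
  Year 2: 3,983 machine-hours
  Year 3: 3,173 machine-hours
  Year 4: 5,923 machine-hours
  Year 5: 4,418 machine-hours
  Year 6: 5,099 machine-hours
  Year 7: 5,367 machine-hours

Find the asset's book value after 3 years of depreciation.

Depreciable base = $94,057 − $2,200 = $91,857.
Rate = $91,857 / 30,619 machine-hours = $3 per machine-hour.
Year 1: 2,656 × $3 = $7,968. Book value $86,089.
Year 2: 3,983 × $3 = $11,949. Book value $74,140.
Year 3: 3,173 × $3 = $9,519. Book value $64,621.

$64,621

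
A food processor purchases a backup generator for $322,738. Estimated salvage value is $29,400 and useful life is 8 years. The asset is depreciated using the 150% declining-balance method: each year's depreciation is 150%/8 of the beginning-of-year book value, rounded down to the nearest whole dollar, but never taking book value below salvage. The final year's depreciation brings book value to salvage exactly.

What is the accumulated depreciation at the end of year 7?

Depreciable base = $322,738 − $29,400 = $293,338.
Year 1: ⌊$322,738 × 150%/8⌋ = $60,513. Book value $262,225.
Year 2: ⌊$262,225 × 150%/8⌋ = $49,167. Book value $213,058.
Year 3: ⌊$213,058 × 150%/8⌋ = $39,948. Book value $173,110.
Year 4: ⌊$173,110 × 150%/8⌋ = $32,458. Book value $140,652.
Year 5: ⌊$140,652 × 150%/8⌋ = $26,372. Book value $114,280.
Year 6: ⌊$114,280 × 150%/8⌋ = $21,427. Book value $92,853.
Year 7: ⌊$92,853 × 150%/8⌋ = $17,409. Book value $75,444.
Accumulated through year 7 = $322,738 − $75,444 = $247,294.

$247,294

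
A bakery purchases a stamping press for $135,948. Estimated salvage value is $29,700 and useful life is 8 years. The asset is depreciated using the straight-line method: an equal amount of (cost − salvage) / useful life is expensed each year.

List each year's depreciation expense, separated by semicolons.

$13,281; $13,281; $13,281; $13,281; $13,281; $13,281; $13,281; $13,281

Depreciable base = $135,948 − $29,700 = $106,248.
Annual expense = $106,248 / 8 = $13,281.
End of year 1: book value $122,667.
End of year 2: book value $109,386.
End of year 3: book value $96,105.
End of year 4: book value $82,824.
End of year 5: book value $69,543.
End of year 6: book value $56,262.
End of year 7: book value $42,981.
End of year 8: book value $29,700.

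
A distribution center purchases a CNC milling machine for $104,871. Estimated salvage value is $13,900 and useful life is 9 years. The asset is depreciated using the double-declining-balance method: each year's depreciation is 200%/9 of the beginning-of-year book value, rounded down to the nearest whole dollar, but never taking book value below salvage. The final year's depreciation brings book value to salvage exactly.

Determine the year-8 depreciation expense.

Depreciable base = $104,871 − $13,900 = $90,971.
Year 1: ⌊$104,871 × 200%/9⌋ = $23,304. Book value $81,567.
Year 2: ⌊$81,567 × 200%/9⌋ = $18,126. Book value $63,441.
Year 3: ⌊$63,441 × 200%/9⌋ = $14,098. Book value $49,343.
Year 4: ⌊$49,343 × 200%/9⌋ = $10,965. Book value $38,378.
Year 5: ⌊$38,378 × 200%/9⌋ = $8,528. Book value $29,850.
Year 6: ⌊$29,850 × 200%/9⌋ = $6,633. Book value $23,217.
Year 7: ⌊$23,217 × 200%/9⌋ = $5,159. Book value $18,058.
Year 8: ⌊$18,058 × 200%/9⌋ = $4,012. Book value $14,046.

$4,012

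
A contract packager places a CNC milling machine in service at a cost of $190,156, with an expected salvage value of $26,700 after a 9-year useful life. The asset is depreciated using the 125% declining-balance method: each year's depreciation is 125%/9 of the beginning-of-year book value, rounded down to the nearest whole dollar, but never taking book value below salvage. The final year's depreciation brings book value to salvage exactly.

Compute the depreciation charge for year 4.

$16,864

Depreciable base = $190,156 − $26,700 = $163,456.
Year 1: ⌊$190,156 × 125%/9⌋ = $26,410. Book value $163,746.
Year 2: ⌊$163,746 × 125%/9⌋ = $22,742. Book value $141,004.
Year 3: ⌊$141,004 × 125%/9⌋ = $19,583. Book value $121,421.
Year 4: ⌊$121,421 × 125%/9⌋ = $16,864. Book value $104,557.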